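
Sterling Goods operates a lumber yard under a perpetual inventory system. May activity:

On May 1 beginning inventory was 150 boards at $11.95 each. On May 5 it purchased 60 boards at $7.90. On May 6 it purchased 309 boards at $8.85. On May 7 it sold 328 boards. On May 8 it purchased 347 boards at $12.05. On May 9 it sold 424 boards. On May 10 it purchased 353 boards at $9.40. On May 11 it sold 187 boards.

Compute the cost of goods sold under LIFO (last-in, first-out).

COGS = $9,578.00

May 7, 328 sold [LIFO — newest first]: 309 @ $8.85 + 19 @ $7.90 = $2,884.75
May 9, 424 sold [LIFO — newest first]: 347 @ $12.05 + 41 @ $7.90 + 36 @ $11.95 = $4,935.45
May 11, 187 sold [LIFO — newest first]: 187 @ $9.40 = $1,757.80
Total COGS = $2,884.75 + $4,935.45 + $1,757.80 = $9,578.00
Ending inventory: 114 @ $11.95 + 166 @ $9.40 = $2,922.70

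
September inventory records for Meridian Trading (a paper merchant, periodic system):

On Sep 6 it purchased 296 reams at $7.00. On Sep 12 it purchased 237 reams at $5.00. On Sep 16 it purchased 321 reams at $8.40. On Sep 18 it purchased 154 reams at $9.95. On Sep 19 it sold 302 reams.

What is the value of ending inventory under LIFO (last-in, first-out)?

Ending inventory = $4,710.20

Sep 19, 302 sold [LIFO — newest first]: 154 @ $9.95 + 148 @ $8.40 = $2,775.50
Ending inventory: 296 @ $7.00 + 237 @ $5.00 + 173 @ $8.40 = $4,710.20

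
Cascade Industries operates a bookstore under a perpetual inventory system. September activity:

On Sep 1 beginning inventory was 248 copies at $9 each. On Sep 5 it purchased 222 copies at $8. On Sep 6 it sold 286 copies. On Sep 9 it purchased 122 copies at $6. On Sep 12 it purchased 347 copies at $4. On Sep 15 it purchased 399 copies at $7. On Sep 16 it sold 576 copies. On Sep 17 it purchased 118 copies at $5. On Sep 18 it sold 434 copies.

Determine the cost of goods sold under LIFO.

Sep 6, 286 sold [LIFO — newest first]: 222 @ $8 + 64 @ $9 = $2,352
Sep 16, 576 sold [LIFO — newest first]: 399 @ $7 + 177 @ $4 = $3,501
Sep 18, 434 sold [LIFO — newest first]: 118 @ $5 + 170 @ $4 + 122 @ $6 + 24 @ $9 = $2,218
Total COGS = $2,352 + $3,501 + $2,218 = $8,071
Ending inventory: 160 @ $9 = $1,440

COGS = $8,071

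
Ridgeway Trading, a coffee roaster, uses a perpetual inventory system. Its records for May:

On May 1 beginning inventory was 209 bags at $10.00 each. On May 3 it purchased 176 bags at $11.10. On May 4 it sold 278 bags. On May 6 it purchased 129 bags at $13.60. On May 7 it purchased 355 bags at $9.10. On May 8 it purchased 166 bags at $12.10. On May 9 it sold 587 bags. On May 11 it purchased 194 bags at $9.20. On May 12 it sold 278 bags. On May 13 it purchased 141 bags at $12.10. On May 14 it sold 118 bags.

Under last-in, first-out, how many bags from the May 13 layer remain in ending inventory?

May 4, 278 sold [LIFO — newest first]: 176 @ $11.10 + 102 @ $10.00 = $2,973.60
May 9, 587 sold [LIFO — newest first]: 166 @ $12.10 + 355 @ $9.10 + 66 @ $13.60 = $6,136.70
May 12, 278 sold [LIFO — newest first]: 194 @ $9.20 + 63 @ $13.60 + 21 @ $10.00 = $2,851.60
May 14, 118 sold [LIFO — newest first]: 118 @ $12.10 = $1,427.80
Total COGS = $2,973.60 + $6,136.70 + $2,851.60 + $1,427.80 = $13,389.70
Ending inventory: 86 @ $10.00 + 23 @ $12.10 = $1,138.30

23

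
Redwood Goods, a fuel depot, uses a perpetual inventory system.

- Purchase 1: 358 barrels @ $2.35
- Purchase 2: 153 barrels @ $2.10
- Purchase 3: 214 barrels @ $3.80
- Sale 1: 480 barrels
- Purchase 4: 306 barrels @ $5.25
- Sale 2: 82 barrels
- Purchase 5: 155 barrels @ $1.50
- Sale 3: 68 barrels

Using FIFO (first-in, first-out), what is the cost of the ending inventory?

Sale 1 (480) [FIFO — oldest first]: 358 @ $2.35 + 122 @ $2.10 = $1,097.50
Sale 2 (82) [FIFO — oldest first]: 31 @ $2.10 + 51 @ $3.80 = $258.90
Sale 3 (68) [FIFO — oldest first]: 68 @ $3.80 = $258.40
Total COGS = $1,097.50 + $258.90 + $258.40 = $1,614.80
Ending inventory: 95 @ $3.80 + 306 @ $5.25 + 155 @ $1.50 = $2,200.00

Ending inventory = $2,200.00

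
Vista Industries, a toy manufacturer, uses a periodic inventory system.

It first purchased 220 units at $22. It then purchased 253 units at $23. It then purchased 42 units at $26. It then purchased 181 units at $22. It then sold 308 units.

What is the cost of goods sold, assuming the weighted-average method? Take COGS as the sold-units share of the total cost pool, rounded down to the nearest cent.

Sale 1, sell 308: 308/696 × $15,733.00 → $6,962.30
Ending inventory (cost pool remaining) = $8,770.70

COGS = $6,962.30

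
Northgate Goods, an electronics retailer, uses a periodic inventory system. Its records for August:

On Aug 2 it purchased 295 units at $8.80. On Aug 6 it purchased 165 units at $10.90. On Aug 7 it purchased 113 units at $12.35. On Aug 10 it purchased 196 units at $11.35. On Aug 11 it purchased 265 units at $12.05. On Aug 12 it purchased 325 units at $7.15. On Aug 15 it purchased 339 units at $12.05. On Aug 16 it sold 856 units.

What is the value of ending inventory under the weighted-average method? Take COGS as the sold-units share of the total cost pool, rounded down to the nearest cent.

Aug 16, sell 856: 856/1698 × $17,616.60 → $8,880.92
Ending inventory (cost pool remaining) = $8,735.68

Ending inventory = $8,735.68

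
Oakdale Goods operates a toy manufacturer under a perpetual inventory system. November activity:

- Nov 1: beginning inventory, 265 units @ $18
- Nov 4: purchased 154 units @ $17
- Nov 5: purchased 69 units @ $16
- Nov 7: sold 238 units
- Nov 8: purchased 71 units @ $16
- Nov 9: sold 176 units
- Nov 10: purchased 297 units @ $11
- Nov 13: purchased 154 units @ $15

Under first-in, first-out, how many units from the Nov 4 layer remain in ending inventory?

Nov 7, 238 sold [FIFO — oldest first]: 238 @ $18 = $4,284
Nov 9, 176 sold [FIFO — oldest first]: 27 @ $18 + 149 @ $17 = $3,019
Total COGS = $4,284 + $3,019 = $7,303
Ending inventory: 5 @ $17 + 69 @ $16 + 71 @ $16 + 297 @ $11 + 154 @ $15 = $7,902
Check: goods available $15,205 = COGS $7,303 + ending $7,902

5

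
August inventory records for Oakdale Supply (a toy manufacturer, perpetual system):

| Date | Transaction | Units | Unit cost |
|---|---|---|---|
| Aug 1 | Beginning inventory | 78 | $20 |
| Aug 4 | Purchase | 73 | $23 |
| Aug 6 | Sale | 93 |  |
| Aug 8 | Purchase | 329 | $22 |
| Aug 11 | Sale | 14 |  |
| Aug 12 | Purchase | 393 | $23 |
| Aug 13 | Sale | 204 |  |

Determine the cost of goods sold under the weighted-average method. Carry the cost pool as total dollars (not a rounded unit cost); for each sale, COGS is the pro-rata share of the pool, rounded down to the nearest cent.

After Aug 1: 78 on hand, pool $1,560.00 (≈ $20.0000 each)
After Aug 4: 151 on hand, pool $3,239.00 (≈ $21.4503 each)
Aug 6, sell 93: 93/151 × $3,239.00 → $1,994.88
After Aug 8: 387 on hand, pool $8,482.12 (≈ $21.9176 each)
Aug 11, sell 14: 14/387 × $8,482.12 → $306.84
After Aug 12: 766 on hand, pool $17,214.28 (≈ $22.4730 each)
Aug 13, sell 204: 204/766 × $17,214.28 → $4,584.48
Total COGS = $1,994.88 + $306.84 + $4,584.48 = $6,886.20
Ending inventory (cost pool remaining) = $12,629.80
Check: goods available $19,516.00 = COGS $6,886.20 + ending $12,629.80

COGS = $6,886.20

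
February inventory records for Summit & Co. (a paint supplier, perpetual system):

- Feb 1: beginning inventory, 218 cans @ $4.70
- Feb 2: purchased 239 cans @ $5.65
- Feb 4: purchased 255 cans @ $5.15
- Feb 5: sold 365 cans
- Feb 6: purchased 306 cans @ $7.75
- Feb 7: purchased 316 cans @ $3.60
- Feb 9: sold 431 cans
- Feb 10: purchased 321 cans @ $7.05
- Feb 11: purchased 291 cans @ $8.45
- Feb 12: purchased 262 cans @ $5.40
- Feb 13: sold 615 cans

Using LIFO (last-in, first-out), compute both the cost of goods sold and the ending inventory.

Feb 5, 365 sold [LIFO — newest first]: 255 @ $5.15 + 110 @ $5.65 = $1,934.75
Feb 9, 431 sold [LIFO — newest first]: 316 @ $3.60 + 115 @ $7.75 = $2,028.85
Feb 13, 615 sold [LIFO — newest first]: 262 @ $5.40 + 291 @ $8.45 + 62 @ $7.05 = $4,310.85
Total COGS = $1,934.75 + $2,028.85 + $4,310.85 = $8,274.45
Ending inventory: 218 @ $4.70 + 129 @ $5.65 + 191 @ $7.75 + 259 @ $7.05 = $5,059.65
Check: goods available $13,334.10 = COGS $8,274.45 + ending $5,059.65

COGS = $8,274.45; ending inventory = $5,059.65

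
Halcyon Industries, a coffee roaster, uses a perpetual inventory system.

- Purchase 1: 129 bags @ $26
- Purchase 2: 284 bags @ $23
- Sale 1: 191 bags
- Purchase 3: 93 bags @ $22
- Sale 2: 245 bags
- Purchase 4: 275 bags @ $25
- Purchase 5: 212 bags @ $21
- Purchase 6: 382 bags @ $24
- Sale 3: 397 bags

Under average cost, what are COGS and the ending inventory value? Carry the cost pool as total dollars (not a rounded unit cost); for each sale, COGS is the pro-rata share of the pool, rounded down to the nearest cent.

After Purchase 1: 129 on hand, pool $3,354.00 (≈ $26.0000 each)
After Purchase 2: 413 on hand, pool $9,886.00 (≈ $23.9370 each)
Sale 1, sell 191: 191/413 × $9,886.00 → $4,571.97
After Purchase 3: 315 on hand, pool $7,360.03 (≈ $23.3652 each)
Sale 2, sell 245: 245/315 × $7,360.03 → $5,724.46
After Purchase 4: 345 on hand, pool $8,510.57 (≈ $24.6683 each)
After Purchase 5: 557 on hand, pool $12,962.57 (≈ $23.2721 each)
After Purchase 6: 939 on hand, pool $22,130.57 (≈ $23.5682 each)
Sale 3, sell 397: 397/939 × $22,130.57 → $9,356.58
Total COGS = $4,571.97 + $5,724.46 + $9,356.58 = $19,653.01
Ending inventory (cost pool remaining) = $12,773.99

COGS = $19,653.01; ending inventory = $12,773.99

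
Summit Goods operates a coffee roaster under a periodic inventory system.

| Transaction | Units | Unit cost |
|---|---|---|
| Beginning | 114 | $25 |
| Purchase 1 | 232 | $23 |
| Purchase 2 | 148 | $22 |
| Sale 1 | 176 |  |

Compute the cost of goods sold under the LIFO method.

Sale 1 (176) [LIFO — newest first]: 148 @ $22 + 28 @ $23 = $3,900
Ending inventory: 114 @ $25 + 204 @ $23 = $7,542

COGS = $3,900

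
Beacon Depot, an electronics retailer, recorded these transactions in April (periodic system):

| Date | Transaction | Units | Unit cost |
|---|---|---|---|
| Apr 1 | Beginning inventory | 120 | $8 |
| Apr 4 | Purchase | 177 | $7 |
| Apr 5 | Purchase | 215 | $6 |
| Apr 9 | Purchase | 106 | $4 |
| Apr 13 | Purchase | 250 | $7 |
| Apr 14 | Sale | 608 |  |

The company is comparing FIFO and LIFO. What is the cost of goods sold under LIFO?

FIFO COGS: 120 @ $8 + 177 @ $7 + 215 @ $6 + 96 @ $4 = $3,873
LIFO COGS: 250 @ $7 + 106 @ $4 + 215 @ $6 + 37 @ $7 = $3,723

COGS = $3,723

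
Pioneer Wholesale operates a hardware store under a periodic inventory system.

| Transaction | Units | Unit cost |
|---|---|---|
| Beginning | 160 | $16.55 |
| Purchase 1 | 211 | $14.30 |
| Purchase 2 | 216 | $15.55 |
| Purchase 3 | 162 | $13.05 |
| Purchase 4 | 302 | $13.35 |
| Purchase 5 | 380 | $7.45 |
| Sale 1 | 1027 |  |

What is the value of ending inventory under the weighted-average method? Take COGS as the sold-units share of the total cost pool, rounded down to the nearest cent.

Ending inventory = $5,082.02

Sale 1, sell 1027: 1027/1431 × $18,000.90 → $12,918.88
Ending inventory (cost pool remaining) = $5,082.02
Check: goods available $18,000.90 = COGS $12,918.88 + ending $5,082.02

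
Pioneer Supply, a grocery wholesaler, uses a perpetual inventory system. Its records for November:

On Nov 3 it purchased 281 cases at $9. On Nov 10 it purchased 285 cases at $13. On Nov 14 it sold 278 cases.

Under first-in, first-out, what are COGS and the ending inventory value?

Nov 14, 278 sold [FIFO — oldest first]: 278 @ $9 = $2,502
Ending inventory: 3 @ $9 + 285 @ $13 = $3,732
Check: goods available $6,234 = COGS $2,502 + ending $3,732

COGS = $2,502; ending inventory = $3,732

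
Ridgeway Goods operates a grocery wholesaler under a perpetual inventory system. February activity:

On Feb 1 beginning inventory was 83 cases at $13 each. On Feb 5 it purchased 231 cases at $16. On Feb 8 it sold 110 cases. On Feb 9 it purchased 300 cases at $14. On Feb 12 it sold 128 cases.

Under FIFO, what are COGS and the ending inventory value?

COGS = $3,559; ending inventory = $5,416

Feb 8, 110 sold [FIFO — oldest first]: 83 @ $13 + 27 @ $16 = $1,511
Feb 12, 128 sold [FIFO — oldest first]: 128 @ $16 = $2,048
Total COGS = $1,511 + $2,048 = $3,559
Ending inventory: 76 @ $16 + 300 @ $14 = $5,416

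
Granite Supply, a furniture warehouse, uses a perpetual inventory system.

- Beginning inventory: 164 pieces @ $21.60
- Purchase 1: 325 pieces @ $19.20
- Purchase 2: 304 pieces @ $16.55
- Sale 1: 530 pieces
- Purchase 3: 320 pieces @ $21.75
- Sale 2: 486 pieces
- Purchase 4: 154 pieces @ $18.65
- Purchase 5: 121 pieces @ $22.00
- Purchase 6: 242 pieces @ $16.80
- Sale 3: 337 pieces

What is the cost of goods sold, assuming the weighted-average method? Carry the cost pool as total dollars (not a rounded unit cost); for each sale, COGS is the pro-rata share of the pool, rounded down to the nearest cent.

COGS = $26,151.29

After Beginning: 164 on hand, pool $3,542.40 (≈ $21.6000 each)
After Purchase 1: 489 on hand, pool $9,782.40 (≈ $20.0049 each)
After Purchase 2: 793 on hand, pool $14,813.60 (≈ $18.6805 each)
Sale 1, sell 530: 530/793 × $14,813.60 → $9,900.64
After Purchase 3: 583 on hand, pool $11,872.96 (≈ $20.3653 each)
Sale 2, sell 486: 486/583 × $11,872.96 → $9,897.52
After Purchase 4: 251 on hand, pool $4,847.54 (≈ $19.3129 each)
After Purchase 5: 372 on hand, pool $7,509.54 (≈ $20.1869 each)
After Purchase 6: 614 on hand, pool $11,575.14 (≈ $18.8520 each)
Sale 3, sell 337: 337/614 × $11,575.14 → $6,353.13
Total COGS = $9,900.64 + $9,897.52 + $6,353.13 = $26,151.29
Ending inventory (cost pool remaining) = $5,222.01
Check: goods available $31,373.30 = COGS $26,151.29 + ending $5,222.01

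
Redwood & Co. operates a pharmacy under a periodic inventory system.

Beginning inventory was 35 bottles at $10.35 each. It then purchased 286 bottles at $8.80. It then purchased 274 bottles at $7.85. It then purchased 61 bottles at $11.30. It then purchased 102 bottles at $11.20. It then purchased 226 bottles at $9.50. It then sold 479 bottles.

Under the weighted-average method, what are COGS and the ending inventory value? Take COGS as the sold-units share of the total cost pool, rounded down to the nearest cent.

COGS = $4,385.30; ending inventory = $4,623.35

Sale 1, sell 479: 479/984 × $9,008.65 → $4,385.30
Ending inventory (cost pool remaining) = $4,623.35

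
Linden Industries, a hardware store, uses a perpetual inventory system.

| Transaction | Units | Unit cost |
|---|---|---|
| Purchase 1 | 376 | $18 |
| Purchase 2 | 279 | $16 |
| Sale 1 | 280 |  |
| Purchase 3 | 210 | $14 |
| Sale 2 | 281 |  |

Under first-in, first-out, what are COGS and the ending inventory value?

COGS = $9,728; ending inventory = $4,444

Sale 1 (280) [FIFO — oldest first]: 280 @ $18 = $5,040
Sale 2 (281) [FIFO — oldest first]: 96 @ $18 + 185 @ $16 = $4,688
Total COGS = $5,040 + $4,688 = $9,728
Ending inventory: 94 @ $16 + 210 @ $14 = $4,444
Check: goods available $14,172 = COGS $9,728 + ending $4,444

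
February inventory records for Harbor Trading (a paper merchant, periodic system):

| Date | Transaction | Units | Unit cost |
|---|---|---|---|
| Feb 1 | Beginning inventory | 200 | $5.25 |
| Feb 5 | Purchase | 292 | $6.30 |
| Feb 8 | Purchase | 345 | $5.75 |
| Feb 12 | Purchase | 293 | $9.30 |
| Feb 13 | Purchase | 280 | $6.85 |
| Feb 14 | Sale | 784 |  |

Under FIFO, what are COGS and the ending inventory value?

COGS = $4,568.60; ending inventory = $4,947.65

Feb 14, 784 sold [FIFO — oldest first]: 200 @ $5.25 + 292 @ $6.30 + 292 @ $5.75 = $4,568.60
Ending inventory: 53 @ $5.75 + 293 @ $9.30 + 280 @ $6.85 = $4,947.65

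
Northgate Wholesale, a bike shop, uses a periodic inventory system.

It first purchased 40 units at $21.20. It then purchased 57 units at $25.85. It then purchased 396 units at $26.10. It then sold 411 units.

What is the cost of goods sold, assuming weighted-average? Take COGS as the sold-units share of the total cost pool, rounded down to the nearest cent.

Sale 1, sell 411: 411/493 × $12,657.05 → $10,551.82
Ending inventory (cost pool remaining) = $2,105.23

COGS = $10,551.82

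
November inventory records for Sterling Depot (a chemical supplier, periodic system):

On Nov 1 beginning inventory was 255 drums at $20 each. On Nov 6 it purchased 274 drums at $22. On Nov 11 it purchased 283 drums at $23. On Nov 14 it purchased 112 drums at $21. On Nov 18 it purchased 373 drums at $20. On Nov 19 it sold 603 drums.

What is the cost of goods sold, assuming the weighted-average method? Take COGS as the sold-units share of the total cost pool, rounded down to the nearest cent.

COGS = $12,761.56

Nov 19, sell 603: 603/1297 × $27,449.00 → $12,761.56
Ending inventory (cost pool remaining) = $14,687.44
Check: goods available $27,449.00 = COGS $12,761.56 + ending $14,687.44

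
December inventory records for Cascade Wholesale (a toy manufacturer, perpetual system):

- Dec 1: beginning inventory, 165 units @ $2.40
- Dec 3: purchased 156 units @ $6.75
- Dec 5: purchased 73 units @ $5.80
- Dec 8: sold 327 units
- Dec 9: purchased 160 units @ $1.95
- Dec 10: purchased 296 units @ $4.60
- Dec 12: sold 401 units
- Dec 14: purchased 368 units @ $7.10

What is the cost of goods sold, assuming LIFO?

Dec 8, 327 sold [LIFO — newest first]: 73 @ $5.80 + 156 @ $6.75 + 98 @ $2.40 = $1,711.60
Dec 12, 401 sold [LIFO — newest first]: 296 @ $4.60 + 105 @ $1.95 = $1,566.35
Total COGS = $1,711.60 + $1,566.35 = $3,277.95
Ending inventory: 67 @ $2.40 + 55 @ $1.95 + 368 @ $7.10 = $2,880.85
Check: goods available $6,158.80 = COGS $3,277.95 + ending $2,880.85

COGS = $3,277.95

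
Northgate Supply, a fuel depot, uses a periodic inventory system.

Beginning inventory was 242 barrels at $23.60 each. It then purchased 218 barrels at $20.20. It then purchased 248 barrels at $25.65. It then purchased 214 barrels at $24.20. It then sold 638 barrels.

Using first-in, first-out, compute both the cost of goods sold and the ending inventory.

Sale 1 (638) [FIFO — oldest first]: 242 @ $23.60 + 218 @ $20.20 + 178 @ $25.65 = $14,680.50
Ending inventory: 70 @ $25.65 + 214 @ $24.20 = $6,974.30

COGS = $14,680.50; ending inventory = $6,974.30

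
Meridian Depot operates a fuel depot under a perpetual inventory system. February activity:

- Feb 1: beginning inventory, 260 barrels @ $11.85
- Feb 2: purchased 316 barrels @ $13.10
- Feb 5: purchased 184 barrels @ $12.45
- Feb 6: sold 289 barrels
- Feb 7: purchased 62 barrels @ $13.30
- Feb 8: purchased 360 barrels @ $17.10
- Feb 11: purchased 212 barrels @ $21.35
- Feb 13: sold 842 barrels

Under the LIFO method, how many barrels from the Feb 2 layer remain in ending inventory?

Feb 6, 289 sold [LIFO — newest first]: 184 @ $12.45 + 105 @ $13.10 = $3,666.30
Feb 13, 842 sold [LIFO — newest first]: 212 @ $21.35 + 360 @ $17.10 + 62 @ $13.30 + 208 @ $13.10 = $14,231.60
Total COGS = $3,666.30 + $14,231.60 = $17,897.90
Ending inventory: 260 @ $11.85 + 3 @ $13.10 = $3,120.30
Check: goods available $21,018.20 = COGS $17,897.90 + ending $3,120.30

3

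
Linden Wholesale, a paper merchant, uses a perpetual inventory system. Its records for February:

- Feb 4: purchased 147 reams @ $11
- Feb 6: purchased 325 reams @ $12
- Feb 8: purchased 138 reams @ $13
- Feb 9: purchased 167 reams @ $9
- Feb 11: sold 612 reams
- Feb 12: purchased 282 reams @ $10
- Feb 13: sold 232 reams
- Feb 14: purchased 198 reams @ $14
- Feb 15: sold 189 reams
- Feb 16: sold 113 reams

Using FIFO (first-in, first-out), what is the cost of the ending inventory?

Ending inventory = $1,554

Feb 11, 612 sold [FIFO — oldest first]: 147 @ $11 + 325 @ $12 + 138 @ $13 + 2 @ $9 = $7,329
Feb 13, 232 sold [FIFO — oldest first]: 165 @ $9 + 67 @ $10 = $2,155
Feb 15, 189 sold [FIFO — oldest first]: 189 @ $10 = $1,890
Feb 16, 113 sold [FIFO — oldest first]: 26 @ $10 + 87 @ $14 = $1,478
Total COGS = $7,329 + $2,155 + $1,890 + $1,478 = $12,852
Ending inventory: 111 @ $14 = $1,554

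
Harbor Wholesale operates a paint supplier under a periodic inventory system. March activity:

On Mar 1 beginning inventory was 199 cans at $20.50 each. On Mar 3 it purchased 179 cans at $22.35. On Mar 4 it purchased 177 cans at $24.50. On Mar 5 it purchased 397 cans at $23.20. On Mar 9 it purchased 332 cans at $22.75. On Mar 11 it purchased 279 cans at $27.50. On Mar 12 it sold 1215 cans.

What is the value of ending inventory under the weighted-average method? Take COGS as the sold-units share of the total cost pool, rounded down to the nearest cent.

Mar 12, sell 1215: 1215/1563 × $36,852.55 → $28,647.37
Ending inventory (cost pool remaining) = $8,205.18
Check: goods available $36,852.55 = COGS $28,647.37 + ending $8,205.18

Ending inventory = $8,205.18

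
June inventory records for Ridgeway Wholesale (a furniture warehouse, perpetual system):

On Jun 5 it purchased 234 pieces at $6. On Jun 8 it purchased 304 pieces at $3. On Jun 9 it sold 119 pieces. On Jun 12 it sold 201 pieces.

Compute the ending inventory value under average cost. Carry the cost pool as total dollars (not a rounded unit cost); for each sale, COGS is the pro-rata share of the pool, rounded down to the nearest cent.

After Jun 5: 234 on hand, pool $1,404.00 (≈ $6.0000 each)
After Jun 8: 538 on hand, pool $2,316.00 (≈ $4.3048 each)
Jun 9, sell 119: 119/538 × $2,316.00 → $512.27
Jun 12, sell 201: 201/419 × $1,803.73 → $865.27
Total COGS = $512.27 + $865.27 = $1,377.54
Ending inventory (cost pool remaining) = $938.46
Check: goods available $2,316.00 = COGS $1,377.54 + ending $938.46

Ending inventory = $938.46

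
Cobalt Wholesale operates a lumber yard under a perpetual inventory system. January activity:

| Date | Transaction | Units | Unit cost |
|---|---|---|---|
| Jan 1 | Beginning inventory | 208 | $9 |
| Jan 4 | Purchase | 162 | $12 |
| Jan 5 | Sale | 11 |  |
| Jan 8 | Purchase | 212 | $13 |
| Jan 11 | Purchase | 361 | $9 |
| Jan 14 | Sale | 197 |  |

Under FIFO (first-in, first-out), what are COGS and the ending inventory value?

Jan 5, 11 sold [FIFO — oldest first]: 11 @ $9 = $99
Jan 14, 197 sold [FIFO — oldest first]: 197 @ $9 = $1,773
Total COGS = $99 + $1,773 = $1,872
Ending inventory: 162 @ $12 + 212 @ $13 + 361 @ $9 = $7,949
Check: goods available $9,821 = COGS $1,872 + ending $7,949

COGS = $1,872; ending inventory = $7,949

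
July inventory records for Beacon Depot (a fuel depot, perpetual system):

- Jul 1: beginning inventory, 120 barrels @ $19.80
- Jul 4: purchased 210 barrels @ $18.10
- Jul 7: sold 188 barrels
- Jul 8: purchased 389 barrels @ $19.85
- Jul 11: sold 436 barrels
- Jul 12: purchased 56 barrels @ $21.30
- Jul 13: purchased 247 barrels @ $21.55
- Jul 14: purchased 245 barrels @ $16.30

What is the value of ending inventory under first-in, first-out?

Ending inventory = $12,394.90

Jul 7, 188 sold [FIFO — oldest first]: 120 @ $19.80 + 68 @ $18.10 = $3,606.80
Jul 11, 436 sold [FIFO — oldest first]: 142 @ $18.10 + 294 @ $19.85 = $8,406.10
Total COGS = $3,606.80 + $8,406.10 = $12,012.90
Ending inventory: 95 @ $19.85 + 56 @ $21.30 + 247 @ $21.55 + 245 @ $16.30 = $12,394.90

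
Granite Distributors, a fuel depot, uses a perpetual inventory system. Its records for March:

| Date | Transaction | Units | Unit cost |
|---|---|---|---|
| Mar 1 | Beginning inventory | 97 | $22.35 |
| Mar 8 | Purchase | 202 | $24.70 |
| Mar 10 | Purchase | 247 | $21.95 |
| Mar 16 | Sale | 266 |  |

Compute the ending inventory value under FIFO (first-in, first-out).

Mar 16, 266 sold [FIFO — oldest first]: 97 @ $22.35 + 169 @ $24.70 = $6,342.25
Ending inventory: 33 @ $24.70 + 247 @ $21.95 = $6,236.75
Check: goods available $12,579.00 = COGS $6,342.25 + ending $6,236.75

Ending inventory = $6,236.75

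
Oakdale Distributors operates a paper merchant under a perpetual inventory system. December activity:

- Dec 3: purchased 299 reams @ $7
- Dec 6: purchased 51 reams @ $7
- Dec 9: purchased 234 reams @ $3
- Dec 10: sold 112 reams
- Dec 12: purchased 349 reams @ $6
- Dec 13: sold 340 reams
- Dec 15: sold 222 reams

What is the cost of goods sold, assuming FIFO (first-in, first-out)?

COGS = $3,692

Dec 10, 112 sold [FIFO — oldest first]: 112 @ $7 = $784
Dec 13, 340 sold [FIFO — oldest first]: 187 @ $7 + 51 @ $7 + 102 @ $3 = $1,972
Dec 15, 222 sold [FIFO — oldest first]: 132 @ $3 + 90 @ $6 = $936
Total COGS = $784 + $1,972 + $936 = $3,692
Ending inventory: 259 @ $6 = $1,554
Check: goods available $5,246 = COGS $3,692 + ending $1,554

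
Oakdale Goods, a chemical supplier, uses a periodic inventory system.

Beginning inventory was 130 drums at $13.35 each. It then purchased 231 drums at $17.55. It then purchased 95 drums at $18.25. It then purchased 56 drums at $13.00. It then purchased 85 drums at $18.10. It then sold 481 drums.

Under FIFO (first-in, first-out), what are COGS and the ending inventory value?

COGS = $7,848.30; ending inventory = $1,941.50

Sale 1 (481) [FIFO — oldest first]: 130 @ $13.35 + 231 @ $17.55 + 95 @ $18.25 + 25 @ $13.00 = $7,848.30
Ending inventory: 31 @ $13.00 + 85 @ $18.10 = $1,941.50
Check: goods available $9,789.80 = COGS $7,848.30 + ending $1,941.50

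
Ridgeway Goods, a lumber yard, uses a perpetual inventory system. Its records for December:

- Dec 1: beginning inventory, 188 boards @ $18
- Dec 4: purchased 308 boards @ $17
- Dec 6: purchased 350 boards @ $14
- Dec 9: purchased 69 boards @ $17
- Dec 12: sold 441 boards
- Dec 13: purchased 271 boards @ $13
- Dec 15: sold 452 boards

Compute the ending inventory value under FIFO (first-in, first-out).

Dec 12, 441 sold [FIFO — oldest first]: 188 @ $18 + 253 @ $17 = $7,685
Dec 15, 452 sold [FIFO — oldest first]: 55 @ $17 + 350 @ $14 + 47 @ $17 = $6,634
Total COGS = $7,685 + $6,634 = $14,319
Ending inventory: 22 @ $17 + 271 @ $13 = $3,897

Ending inventory = $3,897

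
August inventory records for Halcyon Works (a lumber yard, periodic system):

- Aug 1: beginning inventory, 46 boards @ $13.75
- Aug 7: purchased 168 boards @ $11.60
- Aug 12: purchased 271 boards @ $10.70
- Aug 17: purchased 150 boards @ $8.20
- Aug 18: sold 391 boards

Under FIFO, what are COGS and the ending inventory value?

COGS = $4,475.20; ending inventory = $2,235.80

Aug 18, 391 sold [FIFO — oldest first]: 46 @ $13.75 + 168 @ $11.60 + 177 @ $10.70 = $4,475.20
Ending inventory: 94 @ $10.70 + 150 @ $8.20 = $2,235.80
Check: goods available $6,711.00 = COGS $4,475.20 + ending $2,235.80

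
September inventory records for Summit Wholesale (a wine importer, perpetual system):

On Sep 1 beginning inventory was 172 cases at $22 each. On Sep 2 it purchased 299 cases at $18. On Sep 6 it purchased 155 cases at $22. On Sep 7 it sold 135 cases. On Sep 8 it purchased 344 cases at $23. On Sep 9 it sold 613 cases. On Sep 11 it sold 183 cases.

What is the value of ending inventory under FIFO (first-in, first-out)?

Sep 7, 135 sold [FIFO — oldest first]: 135 @ $22 = $2,970
Sep 9, 613 sold [FIFO — oldest first]: 37 @ $22 + 299 @ $18 + 155 @ $22 + 122 @ $23 = $12,412
Sep 11, 183 sold [FIFO — oldest first]: 183 @ $23 = $4,209
Total COGS = $2,970 + $12,412 + $4,209 = $19,591
Ending inventory: 39 @ $23 = $897

Ending inventory = $897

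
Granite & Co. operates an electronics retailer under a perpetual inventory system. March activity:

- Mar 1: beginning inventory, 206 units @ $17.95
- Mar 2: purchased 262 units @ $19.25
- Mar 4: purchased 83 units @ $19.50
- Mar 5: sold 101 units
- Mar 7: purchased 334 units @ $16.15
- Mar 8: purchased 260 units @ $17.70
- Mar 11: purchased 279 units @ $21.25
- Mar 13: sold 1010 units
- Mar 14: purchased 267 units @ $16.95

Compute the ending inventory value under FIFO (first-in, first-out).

Ending inventory = $11,056.20

Mar 5, 101 sold [FIFO — oldest first]: 101 @ $17.95 = $1,812.95
Mar 13, 1010 sold [FIFO — oldest first]: 105 @ $17.95 + 262 @ $19.25 + 83 @ $19.50 + 334 @ $16.15 + 226 @ $17.70 = $17,941.05
Total COGS = $1,812.95 + $17,941.05 = $19,754.00
Ending inventory: 34 @ $17.70 + 279 @ $21.25 + 267 @ $16.95 = $11,056.20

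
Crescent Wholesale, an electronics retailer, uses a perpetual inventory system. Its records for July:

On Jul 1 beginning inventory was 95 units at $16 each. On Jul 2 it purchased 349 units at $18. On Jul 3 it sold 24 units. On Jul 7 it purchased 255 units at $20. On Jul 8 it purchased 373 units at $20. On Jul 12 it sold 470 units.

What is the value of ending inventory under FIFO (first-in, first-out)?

Ending inventory = $11,560

Jul 3, 24 sold [FIFO — oldest first]: 24 @ $16 = $384
Jul 12, 470 sold [FIFO — oldest first]: 71 @ $16 + 349 @ $18 + 50 @ $20 = $8,418
Total COGS = $384 + $8,418 = $8,802
Ending inventory: 205 @ $20 + 373 @ $20 = $11,560
Check: goods available $20,362 = COGS $8,802 + ending $11,560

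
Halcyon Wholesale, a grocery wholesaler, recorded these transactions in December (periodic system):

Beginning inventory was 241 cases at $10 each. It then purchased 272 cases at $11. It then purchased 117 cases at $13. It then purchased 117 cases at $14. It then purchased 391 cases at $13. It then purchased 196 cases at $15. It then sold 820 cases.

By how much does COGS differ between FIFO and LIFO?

FIFO COGS: 241 @ $10 + 272 @ $11 + 117 @ $13 + 117 @ $14 + 73 @ $13 = $9,510
LIFO COGS: 196 @ $15 + 391 @ $13 + 117 @ $14 + 116 @ $13 = $11,169
Difference = |$9,510 − $11,169| = $1,659

$1,659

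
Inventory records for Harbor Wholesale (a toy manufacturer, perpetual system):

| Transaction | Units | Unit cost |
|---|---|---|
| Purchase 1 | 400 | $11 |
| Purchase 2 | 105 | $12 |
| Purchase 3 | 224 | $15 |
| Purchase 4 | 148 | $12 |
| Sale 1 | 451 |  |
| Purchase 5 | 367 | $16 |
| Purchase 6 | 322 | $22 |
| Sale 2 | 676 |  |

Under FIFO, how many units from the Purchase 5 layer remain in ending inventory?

117

Sale 1 (451) [FIFO — oldest first]: 400 @ $11 + 51 @ $12 = $5,012
Sale 2 (676) [FIFO — oldest first]: 54 @ $12 + 224 @ $15 + 148 @ $12 + 250 @ $16 = $9,784
Total COGS = $5,012 + $9,784 = $14,796
Ending inventory: 117 @ $16 + 322 @ $22 = $8,956
Check: goods available $23,752 = COGS $14,796 + ending $8,956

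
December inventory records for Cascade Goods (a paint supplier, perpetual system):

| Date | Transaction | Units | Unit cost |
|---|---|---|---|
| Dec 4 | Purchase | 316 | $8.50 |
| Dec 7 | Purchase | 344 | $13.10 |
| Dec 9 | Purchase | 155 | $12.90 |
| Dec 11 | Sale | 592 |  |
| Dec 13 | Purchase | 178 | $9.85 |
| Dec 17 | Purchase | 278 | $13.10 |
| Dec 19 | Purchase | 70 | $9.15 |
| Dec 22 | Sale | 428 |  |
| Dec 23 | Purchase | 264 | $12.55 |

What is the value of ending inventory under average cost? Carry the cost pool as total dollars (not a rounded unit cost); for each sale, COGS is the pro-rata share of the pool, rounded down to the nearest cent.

Ending inventory = $6,977.79

After Dec 4: 316 on hand, pool $2,686.00 (≈ $8.5000 each)
After Dec 7: 660 on hand, pool $7,192.40 (≈ $10.8976 each)
After Dec 9: 815 on hand, pool $9,191.90 (≈ $11.2784 each)
Dec 11, sell 592: 592/815 × $9,191.90 → $6,676.81
After Dec 13: 401 on hand, pool $4,268.39 (≈ $10.6444 each)
After Dec 17: 679 on hand, pool $7,910.19 (≈ $11.6498 each)
After Dec 19: 749 on hand, pool $8,550.69 (≈ $11.4161 each)
Dec 22, sell 428: 428/749 × $8,550.69 → $4,886.10
After Dec 23: 585 on hand, pool $6,977.79 (≈ $11.9278 each)
Total COGS = $6,676.81 + $4,886.10 = $11,562.91
Ending inventory (cost pool remaining) = $6,977.79
Check: goods available $18,540.70 = COGS $11,562.91 + ending $6,977.79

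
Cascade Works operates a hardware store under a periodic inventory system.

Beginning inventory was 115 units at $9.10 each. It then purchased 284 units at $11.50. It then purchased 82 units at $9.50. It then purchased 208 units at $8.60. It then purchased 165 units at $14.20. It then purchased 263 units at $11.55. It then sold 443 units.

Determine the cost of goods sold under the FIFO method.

COGS = $4,730.50

Sale 1 (443) [FIFO — oldest first]: 115 @ $9.10 + 284 @ $11.50 + 44 @ $9.50 = $4,730.50
Ending inventory: 38 @ $9.50 + 208 @ $8.60 + 165 @ $14.20 + 263 @ $11.55 = $7,530.45
Check: goods available $12,260.95 = COGS $4,730.50 + ending $7,530.45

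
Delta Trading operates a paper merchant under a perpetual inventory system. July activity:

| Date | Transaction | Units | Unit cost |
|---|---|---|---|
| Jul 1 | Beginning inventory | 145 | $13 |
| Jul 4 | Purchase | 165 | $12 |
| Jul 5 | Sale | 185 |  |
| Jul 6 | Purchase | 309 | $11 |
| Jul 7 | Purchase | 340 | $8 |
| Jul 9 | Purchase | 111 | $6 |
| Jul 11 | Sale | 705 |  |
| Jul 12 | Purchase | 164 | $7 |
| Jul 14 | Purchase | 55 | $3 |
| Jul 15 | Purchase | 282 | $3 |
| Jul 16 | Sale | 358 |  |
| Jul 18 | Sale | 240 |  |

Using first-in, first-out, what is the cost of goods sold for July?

COGS = $12,560

Jul 5, 185 sold [FIFO — oldest first]: 145 @ $13 + 40 @ $12 = $2,365
Jul 11, 705 sold [FIFO — oldest first]: 125 @ $12 + 309 @ $11 + 271 @ $8 = $7,067
Jul 16, 358 sold [FIFO — oldest first]: 69 @ $8 + 111 @ $6 + 164 @ $7 + 14 @ $3 = $2,408
Jul 18, 240 sold [FIFO — oldest first]: 41 @ $3 + 199 @ $3 = $720
Total COGS = $2,365 + $7,067 + $2,408 + $720 = $12,560
Ending inventory: 83 @ $3 = $249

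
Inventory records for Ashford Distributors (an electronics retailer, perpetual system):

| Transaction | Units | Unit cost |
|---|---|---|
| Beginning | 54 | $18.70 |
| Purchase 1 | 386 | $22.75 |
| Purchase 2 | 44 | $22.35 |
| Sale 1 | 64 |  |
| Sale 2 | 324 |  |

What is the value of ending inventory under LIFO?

Sale 1 (64) [LIFO — newest first]: 44 @ $22.35 + 20 @ $22.75 = $1,438.40
Sale 2 (324) [LIFO — newest first]: 324 @ $22.75 = $7,371.00
Total COGS = $1,438.40 + $7,371.00 = $8,809.40
Ending inventory: 54 @ $18.70 + 42 @ $22.75 = $1,965.30

Ending inventory = $1,965.30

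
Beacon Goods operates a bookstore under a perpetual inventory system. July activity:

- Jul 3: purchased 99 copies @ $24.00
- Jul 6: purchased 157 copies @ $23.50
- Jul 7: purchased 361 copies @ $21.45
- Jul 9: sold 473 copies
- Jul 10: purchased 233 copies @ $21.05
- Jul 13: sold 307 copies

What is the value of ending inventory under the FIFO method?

Ending inventory = $1,473.50

Jul 9, 473 sold [FIFO — oldest first]: 99 @ $24.00 + 157 @ $23.50 + 217 @ $21.45 = $10,720.15
Jul 13, 307 sold [FIFO — oldest first]: 144 @ $21.45 + 163 @ $21.05 = $6,519.95
Total COGS = $10,720.15 + $6,519.95 = $17,240.10
Ending inventory: 70 @ $21.05 = $1,473.50
Check: goods available $18,713.60 = COGS $17,240.10 + ending $1,473.50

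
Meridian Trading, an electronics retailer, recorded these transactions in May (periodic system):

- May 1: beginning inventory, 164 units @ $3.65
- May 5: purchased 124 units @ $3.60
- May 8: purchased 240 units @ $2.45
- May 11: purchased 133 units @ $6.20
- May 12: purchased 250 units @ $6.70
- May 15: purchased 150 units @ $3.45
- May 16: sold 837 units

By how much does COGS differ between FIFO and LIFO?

FIFO COGS: 164 @ $3.65 + 124 @ $3.60 + 240 @ $2.45 + 133 @ $6.20 + 176 @ $6.70 = $3,636.80
LIFO COGS: 150 @ $3.45 + 250 @ $6.70 + 133 @ $6.20 + 240 @ $2.45 + 64 @ $3.60 = $3,835.50
Difference = |$3,636.80 − $3,835.50| = $198.70

$198.70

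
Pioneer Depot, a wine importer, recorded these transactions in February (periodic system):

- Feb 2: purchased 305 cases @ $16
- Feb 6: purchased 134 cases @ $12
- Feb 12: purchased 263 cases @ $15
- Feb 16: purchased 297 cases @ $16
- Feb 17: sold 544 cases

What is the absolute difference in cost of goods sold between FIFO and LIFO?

FIFO COGS: 305 @ $16 + 134 @ $12 + 105 @ $15 = $8,063
LIFO COGS: 297 @ $16 + 247 @ $15 = $8,457
Difference = |$8,063 − $8,457| = $394

$394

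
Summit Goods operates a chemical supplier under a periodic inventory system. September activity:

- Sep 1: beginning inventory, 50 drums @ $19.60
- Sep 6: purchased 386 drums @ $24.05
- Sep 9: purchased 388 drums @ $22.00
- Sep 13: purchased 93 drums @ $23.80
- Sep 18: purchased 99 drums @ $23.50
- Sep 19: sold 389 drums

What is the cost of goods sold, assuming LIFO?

Sep 19, 389 sold [LIFO — newest first]: 99 @ $23.50 + 93 @ $23.80 + 197 @ $22.00 = $8,873.90
Ending inventory: 50 @ $19.60 + 386 @ $24.05 + 191 @ $22.00 = $14,465.30
Check: goods available $23,339.20 = COGS $8,873.90 + ending $14,465.30

COGS = $8,873.90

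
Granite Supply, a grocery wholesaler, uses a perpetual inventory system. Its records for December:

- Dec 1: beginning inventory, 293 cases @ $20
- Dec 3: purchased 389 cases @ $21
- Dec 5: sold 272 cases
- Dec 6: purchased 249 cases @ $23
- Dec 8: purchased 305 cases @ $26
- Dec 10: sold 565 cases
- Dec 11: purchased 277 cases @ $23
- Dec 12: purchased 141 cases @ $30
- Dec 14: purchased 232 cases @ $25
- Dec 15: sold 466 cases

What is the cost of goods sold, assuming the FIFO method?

COGS = $29,227

Dec 5, 272 sold [FIFO — oldest first]: 272 @ $20 = $5,440
Dec 10, 565 sold [FIFO — oldest first]: 21 @ $20 + 389 @ $21 + 155 @ $23 = $12,154
Dec 15, 466 sold [FIFO — oldest first]: 94 @ $23 + 305 @ $26 + 67 @ $23 = $11,633
Total COGS = $5,440 + $12,154 + $11,633 = $29,227
Ending inventory: 210 @ $23 + 141 @ $30 + 232 @ $25 = $14,860
Check: goods available $44,087 = COGS $29,227 + ending $14,860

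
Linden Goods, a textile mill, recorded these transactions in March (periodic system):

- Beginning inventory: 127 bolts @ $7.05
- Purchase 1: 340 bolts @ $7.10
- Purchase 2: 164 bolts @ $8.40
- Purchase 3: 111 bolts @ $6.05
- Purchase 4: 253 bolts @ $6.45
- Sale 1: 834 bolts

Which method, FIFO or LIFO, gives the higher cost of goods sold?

FIFO

FIFO COGS: 127 @ $7.05 + 340 @ $7.10 + 164 @ $8.40 + 111 @ $6.05 + 92 @ $6.45 = $5,951.90
LIFO COGS: 253 @ $6.45 + 111 @ $6.05 + 164 @ $8.40 + 306 @ $7.10 = $5,853.60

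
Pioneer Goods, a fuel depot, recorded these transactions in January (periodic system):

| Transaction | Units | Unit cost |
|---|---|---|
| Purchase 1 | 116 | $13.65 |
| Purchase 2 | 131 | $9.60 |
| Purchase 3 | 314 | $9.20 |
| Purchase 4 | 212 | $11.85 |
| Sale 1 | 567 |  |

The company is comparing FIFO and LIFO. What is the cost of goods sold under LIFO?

FIFO COGS: 116 @ $13.65 + 131 @ $9.60 + 314 @ $9.20 + 6 @ $11.85 = $5,800.90
LIFO COGS: 212 @ $11.85 + 314 @ $9.20 + 41 @ $9.60 = $5,794.60

COGS = $5,794.60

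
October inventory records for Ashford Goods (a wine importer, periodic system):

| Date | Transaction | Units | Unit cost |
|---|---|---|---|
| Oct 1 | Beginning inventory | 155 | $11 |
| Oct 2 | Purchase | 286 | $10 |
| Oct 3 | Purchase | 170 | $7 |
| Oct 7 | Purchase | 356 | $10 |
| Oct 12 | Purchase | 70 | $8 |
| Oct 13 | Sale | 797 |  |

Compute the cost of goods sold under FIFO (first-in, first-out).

COGS = $7,615

Oct 13, 797 sold [FIFO — oldest first]: 155 @ $11 + 286 @ $10 + 170 @ $7 + 186 @ $10 = $7,615
Ending inventory: 170 @ $10 + 70 @ $8 = $2,260
Check: goods available $9,875 = COGS $7,615 + ending $2,260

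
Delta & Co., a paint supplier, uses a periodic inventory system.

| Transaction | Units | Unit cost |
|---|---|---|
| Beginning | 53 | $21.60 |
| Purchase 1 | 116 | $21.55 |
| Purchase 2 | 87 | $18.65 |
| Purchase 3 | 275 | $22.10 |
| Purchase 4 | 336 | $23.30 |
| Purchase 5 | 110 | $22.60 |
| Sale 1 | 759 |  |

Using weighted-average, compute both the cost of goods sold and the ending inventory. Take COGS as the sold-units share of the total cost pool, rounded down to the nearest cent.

Sale 1, sell 759: 759/977 × $21,659.45 → $16,826.53
Ending inventory (cost pool remaining) = $4,832.92

COGS = $16,826.53; ending inventory = $4,832.92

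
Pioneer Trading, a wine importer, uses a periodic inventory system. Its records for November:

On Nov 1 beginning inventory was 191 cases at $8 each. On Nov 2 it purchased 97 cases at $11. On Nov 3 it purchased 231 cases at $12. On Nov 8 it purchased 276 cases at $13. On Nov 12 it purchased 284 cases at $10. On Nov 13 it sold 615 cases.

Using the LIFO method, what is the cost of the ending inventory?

Nov 13, 615 sold [LIFO — newest first]: 284 @ $10 + 276 @ $13 + 55 @ $12 = $7,088
Ending inventory: 191 @ $8 + 97 @ $11 + 176 @ $12 = $4,707
Check: goods available $11,795 = COGS $7,088 + ending $4,707

Ending inventory = $4,707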